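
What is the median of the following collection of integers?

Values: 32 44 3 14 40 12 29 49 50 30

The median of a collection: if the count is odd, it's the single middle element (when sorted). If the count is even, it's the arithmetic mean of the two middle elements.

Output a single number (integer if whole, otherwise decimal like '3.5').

Step 1: insert 32 -> lo=[32] (size 1, max 32) hi=[] (size 0) -> median=32
Step 2: insert 44 -> lo=[32] (size 1, max 32) hi=[44] (size 1, min 44) -> median=38
Step 3: insert 3 -> lo=[3, 32] (size 2, max 32) hi=[44] (size 1, min 44) -> median=32
Step 4: insert 14 -> lo=[3, 14] (size 2, max 14) hi=[32, 44] (size 2, min 32) -> median=23
Step 5: insert 40 -> lo=[3, 14, 32] (size 3, max 32) hi=[40, 44] (size 2, min 40) -> median=32
Step 6: insert 12 -> lo=[3, 12, 14] (size 3, max 14) hi=[32, 40, 44] (size 3, min 32) -> median=23
Step 7: insert 29 -> lo=[3, 12, 14, 29] (size 4, max 29) hi=[32, 40, 44] (size 3, min 32) -> median=29
Step 8: insert 49 -> lo=[3, 12, 14, 29] (size 4, max 29) hi=[32, 40, 44, 49] (size 4, min 32) -> median=30.5
Step 9: insert 50 -> lo=[3, 12, 14, 29, 32] (size 5, max 32) hi=[40, 44, 49, 50] (size 4, min 40) -> median=32
Step 10: insert 30 -> lo=[3, 12, 14, 29, 30] (size 5, max 30) hi=[32, 40, 44, 49, 50] (size 5, min 32) -> median=31

Answer: 31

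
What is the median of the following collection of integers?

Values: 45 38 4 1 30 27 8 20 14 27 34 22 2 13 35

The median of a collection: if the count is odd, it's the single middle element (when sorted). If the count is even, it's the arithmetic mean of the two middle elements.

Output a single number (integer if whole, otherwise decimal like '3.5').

Answer: 22

Derivation:
Step 1: insert 45 -> lo=[45] (size 1, max 45) hi=[] (size 0) -> median=45
Step 2: insert 38 -> lo=[38] (size 1, max 38) hi=[45] (size 1, min 45) -> median=41.5
Step 3: insert 4 -> lo=[4, 38] (size 2, max 38) hi=[45] (size 1, min 45) -> median=38
Step 4: insert 1 -> lo=[1, 4] (size 2, max 4) hi=[38, 45] (size 2, min 38) -> median=21
Step 5: insert 30 -> lo=[1, 4, 30] (size 3, max 30) hi=[38, 45] (size 2, min 38) -> median=30
Step 6: insert 27 -> lo=[1, 4, 27] (size 3, max 27) hi=[30, 38, 45] (size 3, min 30) -> median=28.5
Step 7: insert 8 -> lo=[1, 4, 8, 27] (size 4, max 27) hi=[30, 38, 45] (size 3, min 30) -> median=27
Step 8: insert 20 -> lo=[1, 4, 8, 20] (size 4, max 20) hi=[27, 30, 38, 45] (size 4, min 27) -> median=23.5
Step 9: insert 14 -> lo=[1, 4, 8, 14, 20] (size 5, max 20) hi=[27, 30, 38, 45] (size 4, min 27) -> median=20
Step 10: insert 27 -> lo=[1, 4, 8, 14, 20] (size 5, max 20) hi=[27, 27, 30, 38, 45] (size 5, min 27) -> median=23.5
Step 11: insert 34 -> lo=[1, 4, 8, 14, 20, 27] (size 6, max 27) hi=[27, 30, 34, 38, 45] (size 5, min 27) -> median=27
Step 12: insert 22 -> lo=[1, 4, 8, 14, 20, 22] (size 6, max 22) hi=[27, 27, 30, 34, 38, 45] (size 6, min 27) -> median=24.5
Step 13: insert 2 -> lo=[1, 2, 4, 8, 14, 20, 22] (size 7, max 22) hi=[27, 27, 30, 34, 38, 45] (size 6, min 27) -> median=22
Step 14: insert 13 -> lo=[1, 2, 4, 8, 13, 14, 20] (size 7, max 20) hi=[22, 27, 27, 30, 34, 38, 45] (size 7, min 22) -> median=21
Step 15: insert 35 -> lo=[1, 2, 4, 8, 13, 14, 20, 22] (size 8, max 22) hi=[27, 27, 30, 34, 35, 38, 45] (size 7, min 27) -> median=22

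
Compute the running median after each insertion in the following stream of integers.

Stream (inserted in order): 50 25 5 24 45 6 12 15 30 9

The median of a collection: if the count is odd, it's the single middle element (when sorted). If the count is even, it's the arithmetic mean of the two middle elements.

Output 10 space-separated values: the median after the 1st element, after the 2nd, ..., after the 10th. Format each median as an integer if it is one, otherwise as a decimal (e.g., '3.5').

Step 1: insert 50 -> lo=[50] (size 1, max 50) hi=[] (size 0) -> median=50
Step 2: insert 25 -> lo=[25] (size 1, max 25) hi=[50] (size 1, min 50) -> median=37.5
Step 3: insert 5 -> lo=[5, 25] (size 2, max 25) hi=[50] (size 1, min 50) -> median=25
Step 4: insert 24 -> lo=[5, 24] (size 2, max 24) hi=[25, 50] (size 2, min 25) -> median=24.5
Step 5: insert 45 -> lo=[5, 24, 25] (size 3, max 25) hi=[45, 50] (size 2, min 45) -> median=25
Step 6: insert 6 -> lo=[5, 6, 24] (size 3, max 24) hi=[25, 45, 50] (size 3, min 25) -> median=24.5
Step 7: insert 12 -> lo=[5, 6, 12, 24] (size 4, max 24) hi=[25, 45, 50] (size 3, min 25) -> median=24
Step 8: insert 15 -> lo=[5, 6, 12, 15] (size 4, max 15) hi=[24, 25, 45, 50] (size 4, min 24) -> median=19.5
Step 9: insert 30 -> lo=[5, 6, 12, 15, 24] (size 5, max 24) hi=[25, 30, 45, 50] (size 4, min 25) -> median=24
Step 10: insert 9 -> lo=[5, 6, 9, 12, 15] (size 5, max 15) hi=[24, 25, 30, 45, 50] (size 5, min 24) -> median=19.5

Answer: 50 37.5 25 24.5 25 24.5 24 19.5 24 19.5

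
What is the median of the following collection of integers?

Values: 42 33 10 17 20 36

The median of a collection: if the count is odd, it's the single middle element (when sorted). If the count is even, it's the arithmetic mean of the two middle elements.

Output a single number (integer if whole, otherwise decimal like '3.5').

Step 1: insert 42 -> lo=[42] (size 1, max 42) hi=[] (size 0) -> median=42
Step 2: insert 33 -> lo=[33] (size 1, max 33) hi=[42] (size 1, min 42) -> median=37.5
Step 3: insert 10 -> lo=[10, 33] (size 2, max 33) hi=[42] (size 1, min 42) -> median=33
Step 4: insert 17 -> lo=[10, 17] (size 2, max 17) hi=[33, 42] (size 2, min 33) -> median=25
Step 5: insert 20 -> lo=[10, 17, 20] (size 3, max 20) hi=[33, 42] (size 2, min 33) -> median=20
Step 6: insert 36 -> lo=[10, 17, 20] (size 3, max 20) hi=[33, 36, 42] (size 3, min 33) -> median=26.5

Answer: 26.5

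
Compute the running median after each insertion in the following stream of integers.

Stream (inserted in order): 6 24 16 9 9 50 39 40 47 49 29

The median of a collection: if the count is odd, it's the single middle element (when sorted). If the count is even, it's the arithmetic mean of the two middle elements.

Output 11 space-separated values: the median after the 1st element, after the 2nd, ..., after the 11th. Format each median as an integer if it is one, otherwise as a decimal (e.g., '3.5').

Step 1: insert 6 -> lo=[6] (size 1, max 6) hi=[] (size 0) -> median=6
Step 2: insert 24 -> lo=[6] (size 1, max 6) hi=[24] (size 1, min 24) -> median=15
Step 3: insert 16 -> lo=[6, 16] (size 2, max 16) hi=[24] (size 1, min 24) -> median=16
Step 4: insert 9 -> lo=[6, 9] (size 2, max 9) hi=[16, 24] (size 2, min 16) -> median=12.5
Step 5: insert 9 -> lo=[6, 9, 9] (size 3, max 9) hi=[16, 24] (size 2, min 16) -> median=9
Step 6: insert 50 -> lo=[6, 9, 9] (size 3, max 9) hi=[16, 24, 50] (size 3, min 16) -> median=12.5
Step 7: insert 39 -> lo=[6, 9, 9, 16] (size 4, max 16) hi=[24, 39, 50] (size 3, min 24) -> median=16
Step 8: insert 40 -> lo=[6, 9, 9, 16] (size 4, max 16) hi=[24, 39, 40, 50] (size 4, min 24) -> median=20
Step 9: insert 47 -> lo=[6, 9, 9, 16, 24] (size 5, max 24) hi=[39, 40, 47, 50] (size 4, min 39) -> median=24
Step 10: insert 49 -> lo=[6, 9, 9, 16, 24] (size 5, max 24) hi=[39, 40, 47, 49, 50] (size 5, min 39) -> median=31.5
Step 11: insert 29 -> lo=[6, 9, 9, 16, 24, 29] (size 6, max 29) hi=[39, 40, 47, 49, 50] (size 5, min 39) -> median=29

Answer: 6 15 16 12.5 9 12.5 16 20 24 31.5 29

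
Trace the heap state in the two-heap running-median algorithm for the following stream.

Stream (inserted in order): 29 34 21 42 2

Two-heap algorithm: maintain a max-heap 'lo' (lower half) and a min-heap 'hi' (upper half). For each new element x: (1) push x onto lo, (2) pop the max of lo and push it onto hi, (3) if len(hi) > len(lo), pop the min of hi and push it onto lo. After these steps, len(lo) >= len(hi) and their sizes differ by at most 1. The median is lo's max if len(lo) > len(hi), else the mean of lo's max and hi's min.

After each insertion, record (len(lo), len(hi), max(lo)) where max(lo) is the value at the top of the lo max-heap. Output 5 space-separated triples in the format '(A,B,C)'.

Answer: (1,0,29) (1,1,29) (2,1,29) (2,2,29) (3,2,29)

Derivation:
Step 1: insert 29 -> lo=[29] hi=[] -> (len(lo)=1, len(hi)=0, max(lo)=29)
Step 2: insert 34 -> lo=[29] hi=[34] -> (len(lo)=1, len(hi)=1, max(lo)=29)
Step 3: insert 21 -> lo=[21, 29] hi=[34] -> (len(lo)=2, len(hi)=1, max(lo)=29)
Step 4: insert 42 -> lo=[21, 29] hi=[34, 42] -> (len(lo)=2, len(hi)=2, max(lo)=29)
Step 5: insert 2 -> lo=[2, 21, 29] hi=[34, 42] -> (len(lo)=3, len(hi)=2, max(lo)=29)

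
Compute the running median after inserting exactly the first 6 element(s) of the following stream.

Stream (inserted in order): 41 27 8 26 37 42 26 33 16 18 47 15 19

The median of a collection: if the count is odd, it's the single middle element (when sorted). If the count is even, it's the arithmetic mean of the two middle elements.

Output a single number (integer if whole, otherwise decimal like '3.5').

Step 1: insert 41 -> lo=[41] (size 1, max 41) hi=[] (size 0) -> median=41
Step 2: insert 27 -> lo=[27] (size 1, max 27) hi=[41] (size 1, min 41) -> median=34
Step 3: insert 8 -> lo=[8, 27] (size 2, max 27) hi=[41] (size 1, min 41) -> median=27
Step 4: insert 26 -> lo=[8, 26] (size 2, max 26) hi=[27, 41] (size 2, min 27) -> median=26.5
Step 5: insert 37 -> lo=[8, 26, 27] (size 3, max 27) hi=[37, 41] (size 2, min 37) -> median=27
Step 6: insert 42 -> lo=[8, 26, 27] (size 3, max 27) hi=[37, 41, 42] (size 3, min 37) -> median=32

Answer: 32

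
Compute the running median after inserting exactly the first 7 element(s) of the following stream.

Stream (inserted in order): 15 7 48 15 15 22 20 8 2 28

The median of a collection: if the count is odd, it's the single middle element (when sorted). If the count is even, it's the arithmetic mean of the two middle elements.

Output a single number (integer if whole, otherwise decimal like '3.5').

Answer: 15

Derivation:
Step 1: insert 15 -> lo=[15] (size 1, max 15) hi=[] (size 0) -> median=15
Step 2: insert 7 -> lo=[7] (size 1, max 7) hi=[15] (size 1, min 15) -> median=11
Step 3: insert 48 -> lo=[7, 15] (size 2, max 15) hi=[48] (size 1, min 48) -> median=15
Step 4: insert 15 -> lo=[7, 15] (size 2, max 15) hi=[15, 48] (size 2, min 15) -> median=15
Step 5: insert 15 -> lo=[7, 15, 15] (size 3, max 15) hi=[15, 48] (size 2, min 15) -> median=15
Step 6: insert 22 -> lo=[7, 15, 15] (size 3, max 15) hi=[15, 22, 48] (size 3, min 15) -> median=15
Step 7: insert 20 -> lo=[7, 15, 15, 15] (size 4, max 15) hi=[20, 22, 48] (size 3, min 20) -> median=15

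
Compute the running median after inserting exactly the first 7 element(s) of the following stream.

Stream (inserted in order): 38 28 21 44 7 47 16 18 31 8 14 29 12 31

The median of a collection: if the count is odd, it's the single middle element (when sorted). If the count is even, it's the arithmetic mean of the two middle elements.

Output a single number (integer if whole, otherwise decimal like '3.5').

Answer: 28

Derivation:
Step 1: insert 38 -> lo=[38] (size 1, max 38) hi=[] (size 0) -> median=38
Step 2: insert 28 -> lo=[28] (size 1, max 28) hi=[38] (size 1, min 38) -> median=33
Step 3: insert 21 -> lo=[21, 28] (size 2, max 28) hi=[38] (size 1, min 38) -> median=28
Step 4: insert 44 -> lo=[21, 28] (size 2, max 28) hi=[38, 44] (size 2, min 38) -> median=33
Step 5: insert 7 -> lo=[7, 21, 28] (size 3, max 28) hi=[38, 44] (size 2, min 38) -> median=28
Step 6: insert 47 -> lo=[7, 21, 28] (size 3, max 28) hi=[38, 44, 47] (size 3, min 38) -> median=33
Step 7: insert 16 -> lo=[7, 16, 21, 28] (size 4, max 28) hi=[38, 44, 47] (size 3, min 38) -> median=28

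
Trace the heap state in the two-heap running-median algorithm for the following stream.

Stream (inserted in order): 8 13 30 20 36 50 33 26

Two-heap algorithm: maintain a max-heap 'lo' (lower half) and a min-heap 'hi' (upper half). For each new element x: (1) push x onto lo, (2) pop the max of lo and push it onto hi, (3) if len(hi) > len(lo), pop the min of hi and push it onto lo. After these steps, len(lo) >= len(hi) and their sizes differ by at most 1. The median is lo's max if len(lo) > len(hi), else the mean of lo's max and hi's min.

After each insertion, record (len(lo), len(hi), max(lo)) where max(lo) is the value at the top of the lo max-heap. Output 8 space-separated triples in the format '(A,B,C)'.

Step 1: insert 8 -> lo=[8] hi=[] -> (len(lo)=1, len(hi)=0, max(lo)=8)
Step 2: insert 13 -> lo=[8] hi=[13] -> (len(lo)=1, len(hi)=1, max(lo)=8)
Step 3: insert 30 -> lo=[8, 13] hi=[30] -> (len(lo)=2, len(hi)=1, max(lo)=13)
Step 4: insert 20 -> lo=[8, 13] hi=[20, 30] -> (len(lo)=2, len(hi)=2, max(lo)=13)
Step 5: insert 36 -> lo=[8, 13, 20] hi=[30, 36] -> (len(lo)=3, len(hi)=2, max(lo)=20)
Step 6: insert 50 -> lo=[8, 13, 20] hi=[30, 36, 50] -> (len(lo)=3, len(hi)=3, max(lo)=20)
Step 7: insert 33 -> lo=[8, 13, 20, 30] hi=[33, 36, 50] -> (len(lo)=4, len(hi)=3, max(lo)=30)
Step 8: insert 26 -> lo=[8, 13, 20, 26] hi=[30, 33, 36, 50] -> (len(lo)=4, len(hi)=4, max(lo)=26)

Answer: (1,0,8) (1,1,8) (2,1,13) (2,2,13) (3,2,20) (3,3,20) (4,3,30) (4,4,26)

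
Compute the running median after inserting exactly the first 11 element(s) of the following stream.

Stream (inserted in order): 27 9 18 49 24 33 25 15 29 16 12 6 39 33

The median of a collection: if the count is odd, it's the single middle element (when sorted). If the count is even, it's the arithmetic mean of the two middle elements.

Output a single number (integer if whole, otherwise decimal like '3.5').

Answer: 24

Derivation:
Step 1: insert 27 -> lo=[27] (size 1, max 27) hi=[] (size 0) -> median=27
Step 2: insert 9 -> lo=[9] (size 1, max 9) hi=[27] (size 1, min 27) -> median=18
Step 3: insert 18 -> lo=[9, 18] (size 2, max 18) hi=[27] (size 1, min 27) -> median=18
Step 4: insert 49 -> lo=[9, 18] (size 2, max 18) hi=[27, 49] (size 2, min 27) -> median=22.5
Step 5: insert 24 -> lo=[9, 18, 24] (size 3, max 24) hi=[27, 49] (size 2, min 27) -> median=24
Step 6: insert 33 -> lo=[9, 18, 24] (size 3, max 24) hi=[27, 33, 49] (size 3, min 27) -> median=25.5
Step 7: insert 25 -> lo=[9, 18, 24, 25] (size 4, max 25) hi=[27, 33, 49] (size 3, min 27) -> median=25
Step 8: insert 15 -> lo=[9, 15, 18, 24] (size 4, max 24) hi=[25, 27, 33, 49] (size 4, min 25) -> median=24.5
Step 9: insert 29 -> lo=[9, 15, 18, 24, 25] (size 5, max 25) hi=[27, 29, 33, 49] (size 4, min 27) -> median=25
Step 10: insert 16 -> lo=[9, 15, 16, 18, 24] (size 5, max 24) hi=[25, 27, 29, 33, 49] (size 5, min 25) -> median=24.5
Step 11: insert 12 -> lo=[9, 12, 15, 16, 18, 24] (size 6, max 24) hi=[25, 27, 29, 33, 49] (size 5, min 25) -> median=24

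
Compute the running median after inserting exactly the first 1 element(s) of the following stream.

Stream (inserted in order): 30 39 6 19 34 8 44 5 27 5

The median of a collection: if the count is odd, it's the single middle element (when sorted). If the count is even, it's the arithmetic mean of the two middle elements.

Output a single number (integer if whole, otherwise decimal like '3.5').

Answer: 30

Derivation:
Step 1: insert 30 -> lo=[30] (size 1, max 30) hi=[] (size 0) -> median=30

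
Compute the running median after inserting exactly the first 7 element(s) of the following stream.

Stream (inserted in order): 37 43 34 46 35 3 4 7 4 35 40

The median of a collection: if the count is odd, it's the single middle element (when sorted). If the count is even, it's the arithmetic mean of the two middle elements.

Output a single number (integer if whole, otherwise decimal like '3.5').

Answer: 35

Derivation:
Step 1: insert 37 -> lo=[37] (size 1, max 37) hi=[] (size 0) -> median=37
Step 2: insert 43 -> lo=[37] (size 1, max 37) hi=[43] (size 1, min 43) -> median=40
Step 3: insert 34 -> lo=[34, 37] (size 2, max 37) hi=[43] (size 1, min 43) -> median=37
Step 4: insert 46 -> lo=[34, 37] (size 2, max 37) hi=[43, 46] (size 2, min 43) -> median=40
Step 5: insert 35 -> lo=[34, 35, 37] (size 3, max 37) hi=[43, 46] (size 2, min 43) -> median=37
Step 6: insert 3 -> lo=[3, 34, 35] (size 3, max 35) hi=[37, 43, 46] (size 3, min 37) -> median=36
Step 7: insert 4 -> lo=[3, 4, 34, 35] (size 4, max 35) hi=[37, 43, 46] (size 3, min 37) -> median=35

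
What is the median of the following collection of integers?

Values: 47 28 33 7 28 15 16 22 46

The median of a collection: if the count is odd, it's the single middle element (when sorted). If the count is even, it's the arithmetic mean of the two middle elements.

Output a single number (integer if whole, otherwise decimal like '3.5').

Answer: 28

Derivation:
Step 1: insert 47 -> lo=[47] (size 1, max 47) hi=[] (size 0) -> median=47
Step 2: insert 28 -> lo=[28] (size 1, max 28) hi=[47] (size 1, min 47) -> median=37.5
Step 3: insert 33 -> lo=[28, 33] (size 2, max 33) hi=[47] (size 1, min 47) -> median=33
Step 4: insert 7 -> lo=[7, 28] (size 2, max 28) hi=[33, 47] (size 2, min 33) -> median=30.5
Step 5: insert 28 -> lo=[7, 28, 28] (size 3, max 28) hi=[33, 47] (size 2, min 33) -> median=28
Step 6: insert 15 -> lo=[7, 15, 28] (size 3, max 28) hi=[28, 33, 47] (size 3, min 28) -> median=28
Step 7: insert 16 -> lo=[7, 15, 16, 28] (size 4, max 28) hi=[28, 33, 47] (size 3, min 28) -> median=28
Step 8: insert 22 -> lo=[7, 15, 16, 22] (size 4, max 22) hi=[28, 28, 33, 47] (size 4, min 28) -> median=25
Step 9: insert 46 -> lo=[7, 15, 16, 22, 28] (size 5, max 28) hi=[28, 33, 46, 47] (size 4, min 28) -> median=28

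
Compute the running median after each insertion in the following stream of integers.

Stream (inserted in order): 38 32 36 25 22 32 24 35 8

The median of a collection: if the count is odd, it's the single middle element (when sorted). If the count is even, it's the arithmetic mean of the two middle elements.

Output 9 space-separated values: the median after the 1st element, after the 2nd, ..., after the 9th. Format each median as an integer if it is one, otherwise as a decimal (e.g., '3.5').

Step 1: insert 38 -> lo=[38] (size 1, max 38) hi=[] (size 0) -> median=38
Step 2: insert 32 -> lo=[32] (size 1, max 32) hi=[38] (size 1, min 38) -> median=35
Step 3: insert 36 -> lo=[32, 36] (size 2, max 36) hi=[38] (size 1, min 38) -> median=36
Step 4: insert 25 -> lo=[25, 32] (size 2, max 32) hi=[36, 38] (size 2, min 36) -> median=34
Step 5: insert 22 -> lo=[22, 25, 32] (size 3, max 32) hi=[36, 38] (size 2, min 36) -> median=32
Step 6: insert 32 -> lo=[22, 25, 32] (size 3, max 32) hi=[32, 36, 38] (size 3, min 32) -> median=32
Step 7: insert 24 -> lo=[22, 24, 25, 32] (size 4, max 32) hi=[32, 36, 38] (size 3, min 32) -> median=32
Step 8: insert 35 -> lo=[22, 24, 25, 32] (size 4, max 32) hi=[32, 35, 36, 38] (size 4, min 32) -> median=32
Step 9: insert 8 -> lo=[8, 22, 24, 25, 32] (size 5, max 32) hi=[32, 35, 36, 38] (size 4, min 32) -> median=32

Answer: 38 35 36 34 32 32 32 32 32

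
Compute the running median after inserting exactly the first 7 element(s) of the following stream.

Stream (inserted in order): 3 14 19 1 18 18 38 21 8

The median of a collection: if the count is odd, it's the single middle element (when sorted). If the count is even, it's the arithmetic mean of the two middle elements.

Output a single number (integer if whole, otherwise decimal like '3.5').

Answer: 18

Derivation:
Step 1: insert 3 -> lo=[3] (size 1, max 3) hi=[] (size 0) -> median=3
Step 2: insert 14 -> lo=[3] (size 1, max 3) hi=[14] (size 1, min 14) -> median=8.5
Step 3: insert 19 -> lo=[3, 14] (size 2, max 14) hi=[19] (size 1, min 19) -> median=14
Step 4: insert 1 -> lo=[1, 3] (size 2, max 3) hi=[14, 19] (size 2, min 14) -> median=8.5
Step 5: insert 18 -> lo=[1, 3, 14] (size 3, max 14) hi=[18, 19] (size 2, min 18) -> median=14
Step 6: insert 18 -> lo=[1, 3, 14] (size 3, max 14) hi=[18, 18, 19] (size 3, min 18) -> median=16
Step 7: insert 38 -> lo=[1, 3, 14, 18] (size 4, max 18) hi=[18, 19, 38] (size 3, min 18) -> median=18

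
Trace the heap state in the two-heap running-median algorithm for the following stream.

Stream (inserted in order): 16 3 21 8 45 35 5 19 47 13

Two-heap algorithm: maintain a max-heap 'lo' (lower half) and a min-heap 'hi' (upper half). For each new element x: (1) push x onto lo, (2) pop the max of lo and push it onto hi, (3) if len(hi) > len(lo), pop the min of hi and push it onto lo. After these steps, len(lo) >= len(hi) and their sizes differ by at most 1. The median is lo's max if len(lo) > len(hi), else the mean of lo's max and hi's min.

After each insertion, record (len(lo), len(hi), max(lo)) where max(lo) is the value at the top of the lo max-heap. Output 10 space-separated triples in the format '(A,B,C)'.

Answer: (1,0,16) (1,1,3) (2,1,16) (2,2,8) (3,2,16) (3,3,16) (4,3,16) (4,4,16) (5,4,19) (5,5,16)

Derivation:
Step 1: insert 16 -> lo=[16] hi=[] -> (len(lo)=1, len(hi)=0, max(lo)=16)
Step 2: insert 3 -> lo=[3] hi=[16] -> (len(lo)=1, len(hi)=1, max(lo)=3)
Step 3: insert 21 -> lo=[3, 16] hi=[21] -> (len(lo)=2, len(hi)=1, max(lo)=16)
Step 4: insert 8 -> lo=[3, 8] hi=[16, 21] -> (len(lo)=2, len(hi)=2, max(lo)=8)
Step 5: insert 45 -> lo=[3, 8, 16] hi=[21, 45] -> (len(lo)=3, len(hi)=2, max(lo)=16)
Step 6: insert 35 -> lo=[3, 8, 16] hi=[21, 35, 45] -> (len(lo)=3, len(hi)=3, max(lo)=16)
Step 7: insert 5 -> lo=[3, 5, 8, 16] hi=[21, 35, 45] -> (len(lo)=4, len(hi)=3, max(lo)=16)
Step 8: insert 19 -> lo=[3, 5, 8, 16] hi=[19, 21, 35, 45] -> (len(lo)=4, len(hi)=4, max(lo)=16)
Step 9: insert 47 -> lo=[3, 5, 8, 16, 19] hi=[21, 35, 45, 47] -> (len(lo)=5, len(hi)=4, max(lo)=19)
Step 10: insert 13 -> lo=[3, 5, 8, 13, 16] hi=[19, 21, 35, 45, 47] -> (len(lo)=5, len(hi)=5, max(lo)=16)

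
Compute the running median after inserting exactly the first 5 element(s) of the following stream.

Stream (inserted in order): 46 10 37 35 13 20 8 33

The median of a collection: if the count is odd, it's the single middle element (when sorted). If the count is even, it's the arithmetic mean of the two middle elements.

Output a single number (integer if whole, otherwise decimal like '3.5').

Answer: 35

Derivation:
Step 1: insert 46 -> lo=[46] (size 1, max 46) hi=[] (size 0) -> median=46
Step 2: insert 10 -> lo=[10] (size 1, max 10) hi=[46] (size 1, min 46) -> median=28
Step 3: insert 37 -> lo=[10, 37] (size 2, max 37) hi=[46] (size 1, min 46) -> median=37
Step 4: insert 35 -> lo=[10, 35] (size 2, max 35) hi=[37, 46] (size 2, min 37) -> median=36
Step 5: insert 13 -> lo=[10, 13, 35] (size 3, max 35) hi=[37, 46] (size 2, min 37) -> median=35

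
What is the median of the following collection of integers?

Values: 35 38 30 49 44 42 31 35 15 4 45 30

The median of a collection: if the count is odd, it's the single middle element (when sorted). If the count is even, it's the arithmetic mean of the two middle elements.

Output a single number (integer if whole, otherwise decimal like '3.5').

Answer: 35

Derivation:
Step 1: insert 35 -> lo=[35] (size 1, max 35) hi=[] (size 0) -> median=35
Step 2: insert 38 -> lo=[35] (size 1, max 35) hi=[38] (size 1, min 38) -> median=36.5
Step 3: insert 30 -> lo=[30, 35] (size 2, max 35) hi=[38] (size 1, min 38) -> median=35
Step 4: insert 49 -> lo=[30, 35] (size 2, max 35) hi=[38, 49] (size 2, min 38) -> median=36.5
Step 5: insert 44 -> lo=[30, 35, 38] (size 3, max 38) hi=[44, 49] (size 2, min 44) -> median=38
Step 6: insert 42 -> lo=[30, 35, 38] (size 3, max 38) hi=[42, 44, 49] (size 3, min 42) -> median=40
Step 7: insert 31 -> lo=[30, 31, 35, 38] (size 4, max 38) hi=[42, 44, 49] (size 3, min 42) -> median=38
Step 8: insert 35 -> lo=[30, 31, 35, 35] (size 4, max 35) hi=[38, 42, 44, 49] (size 4, min 38) -> median=36.5
Step 9: insert 15 -> lo=[15, 30, 31, 35, 35] (size 5, max 35) hi=[38, 42, 44, 49] (size 4, min 38) -> median=35
Step 10: insert 4 -> lo=[4, 15, 30, 31, 35] (size 5, max 35) hi=[35, 38, 42, 44, 49] (size 5, min 35) -> median=35
Step 11: insert 45 -> lo=[4, 15, 30, 31, 35, 35] (size 6, max 35) hi=[38, 42, 44, 45, 49] (size 5, min 38) -> median=35
Step 12: insert 30 -> lo=[4, 15, 30, 30, 31, 35] (size 6, max 35) hi=[35, 38, 42, 44, 45, 49] (size 6, min 35) -> median=35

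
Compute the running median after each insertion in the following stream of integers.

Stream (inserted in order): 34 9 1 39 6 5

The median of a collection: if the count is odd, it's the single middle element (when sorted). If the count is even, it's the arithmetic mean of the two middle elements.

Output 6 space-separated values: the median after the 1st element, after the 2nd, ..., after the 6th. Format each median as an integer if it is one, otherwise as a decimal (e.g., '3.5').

Step 1: insert 34 -> lo=[34] (size 1, max 34) hi=[] (size 0) -> median=34
Step 2: insert 9 -> lo=[9] (size 1, max 9) hi=[34] (size 1, min 34) -> median=21.5
Step 3: insert 1 -> lo=[1, 9] (size 2, max 9) hi=[34] (size 1, min 34) -> median=9
Step 4: insert 39 -> lo=[1, 9] (size 2, max 9) hi=[34, 39] (size 2, min 34) -> median=21.5
Step 5: insert 6 -> lo=[1, 6, 9] (size 3, max 9) hi=[34, 39] (size 2, min 34) -> median=9
Step 6: insert 5 -> lo=[1, 5, 6] (size 3, max 6) hi=[9, 34, 39] (size 3, min 9) -> median=7.5

Answer: 34 21.5 9 21.5 9 7.5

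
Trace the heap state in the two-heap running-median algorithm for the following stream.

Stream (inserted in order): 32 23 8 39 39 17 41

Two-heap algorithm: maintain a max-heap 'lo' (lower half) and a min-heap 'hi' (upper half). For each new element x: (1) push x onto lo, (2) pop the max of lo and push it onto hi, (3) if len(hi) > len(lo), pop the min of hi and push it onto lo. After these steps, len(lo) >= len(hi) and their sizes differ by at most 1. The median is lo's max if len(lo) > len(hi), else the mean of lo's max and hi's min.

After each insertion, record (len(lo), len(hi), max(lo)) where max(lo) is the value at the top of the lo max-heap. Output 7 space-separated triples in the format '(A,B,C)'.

Answer: (1,0,32) (1,1,23) (2,1,23) (2,2,23) (3,2,32) (3,3,23) (4,3,32)

Derivation:
Step 1: insert 32 -> lo=[32] hi=[] -> (len(lo)=1, len(hi)=0, max(lo)=32)
Step 2: insert 23 -> lo=[23] hi=[32] -> (len(lo)=1, len(hi)=1, max(lo)=23)
Step 3: insert 8 -> lo=[8, 23] hi=[32] -> (len(lo)=2, len(hi)=1, max(lo)=23)
Step 4: insert 39 -> lo=[8, 23] hi=[32, 39] -> (len(lo)=2, len(hi)=2, max(lo)=23)
Step 5: insert 39 -> lo=[8, 23, 32] hi=[39, 39] -> (len(lo)=3, len(hi)=2, max(lo)=32)
Step 6: insert 17 -> lo=[8, 17, 23] hi=[32, 39, 39] -> (len(lo)=3, len(hi)=3, max(lo)=23)
Step 7: insert 41 -> lo=[8, 17, 23, 32] hi=[39, 39, 41] -> (len(lo)=4, len(hi)=3, max(lo)=32)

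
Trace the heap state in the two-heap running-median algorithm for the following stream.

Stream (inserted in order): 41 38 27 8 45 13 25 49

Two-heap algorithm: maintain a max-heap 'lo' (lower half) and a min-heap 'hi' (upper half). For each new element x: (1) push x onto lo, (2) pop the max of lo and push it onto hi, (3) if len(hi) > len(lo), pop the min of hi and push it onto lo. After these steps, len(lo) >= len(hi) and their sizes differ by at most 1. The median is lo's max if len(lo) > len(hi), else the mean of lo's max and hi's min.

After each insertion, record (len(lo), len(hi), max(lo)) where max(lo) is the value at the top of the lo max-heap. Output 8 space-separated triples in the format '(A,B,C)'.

Answer: (1,0,41) (1,1,38) (2,1,38) (2,2,27) (3,2,38) (3,3,27) (4,3,27) (4,4,27)

Derivation:
Step 1: insert 41 -> lo=[41] hi=[] -> (len(lo)=1, len(hi)=0, max(lo)=41)
Step 2: insert 38 -> lo=[38] hi=[41] -> (len(lo)=1, len(hi)=1, max(lo)=38)
Step 3: insert 27 -> lo=[27, 38] hi=[41] -> (len(lo)=2, len(hi)=1, max(lo)=38)
Step 4: insert 8 -> lo=[8, 27] hi=[38, 41] -> (len(lo)=2, len(hi)=2, max(lo)=27)
Step 5: insert 45 -> lo=[8, 27, 38] hi=[41, 45] -> (len(lo)=3, len(hi)=2, max(lo)=38)
Step 6: insert 13 -> lo=[8, 13, 27] hi=[38, 41, 45] -> (len(lo)=3, len(hi)=3, max(lo)=27)
Step 7: insert 25 -> lo=[8, 13, 25, 27] hi=[38, 41, 45] -> (len(lo)=4, len(hi)=3, max(lo)=27)
Step 8: insert 49 -> lo=[8, 13, 25, 27] hi=[38, 41, 45, 49] -> (len(lo)=4, len(hi)=4, max(lo)=27)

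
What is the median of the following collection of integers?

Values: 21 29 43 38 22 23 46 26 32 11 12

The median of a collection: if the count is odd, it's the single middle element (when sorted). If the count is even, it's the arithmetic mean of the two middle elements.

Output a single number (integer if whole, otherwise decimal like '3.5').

Answer: 26

Derivation:
Step 1: insert 21 -> lo=[21] (size 1, max 21) hi=[] (size 0) -> median=21
Step 2: insert 29 -> lo=[21] (size 1, max 21) hi=[29] (size 1, min 29) -> median=25
Step 3: insert 43 -> lo=[21, 29] (size 2, max 29) hi=[43] (size 1, min 43) -> median=29
Step 4: insert 38 -> lo=[21, 29] (size 2, max 29) hi=[38, 43] (size 2, min 38) -> median=33.5
Step 5: insert 22 -> lo=[21, 22, 29] (size 3, max 29) hi=[38, 43] (size 2, min 38) -> median=29
Step 6: insert 23 -> lo=[21, 22, 23] (size 3, max 23) hi=[29, 38, 43] (size 3, min 29) -> median=26
Step 7: insert 46 -> lo=[21, 22, 23, 29] (size 4, max 29) hi=[38, 43, 46] (size 3, min 38) -> median=29
Step 8: insert 26 -> lo=[21, 22, 23, 26] (size 4, max 26) hi=[29, 38, 43, 46] (size 4, min 29) -> median=27.5
Step 9: insert 32 -> lo=[21, 22, 23, 26, 29] (size 5, max 29) hi=[32, 38, 43, 46] (size 4, min 32) -> median=29
Step 10: insert 11 -> lo=[11, 21, 22, 23, 26] (size 5, max 26) hi=[29, 32, 38, 43, 46] (size 5, min 29) -> median=27.5
Step 11: insert 12 -> lo=[11, 12, 21, 22, 23, 26] (size 6, max 26) hi=[29, 32, 38, 43, 46] (size 5, min 29) -> median=26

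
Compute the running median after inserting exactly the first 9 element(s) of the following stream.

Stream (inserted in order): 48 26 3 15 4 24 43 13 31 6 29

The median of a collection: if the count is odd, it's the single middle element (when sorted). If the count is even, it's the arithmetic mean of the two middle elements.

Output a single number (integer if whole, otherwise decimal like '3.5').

Step 1: insert 48 -> lo=[48] (size 1, max 48) hi=[] (size 0) -> median=48
Step 2: insert 26 -> lo=[26] (size 1, max 26) hi=[48] (size 1, min 48) -> median=37
Step 3: insert 3 -> lo=[3, 26] (size 2, max 26) hi=[48] (size 1, min 48) -> median=26
Step 4: insert 15 -> lo=[3, 15] (size 2, max 15) hi=[26, 48] (size 2, min 26) -> median=20.5
Step 5: insert 4 -> lo=[3, 4, 15] (size 3, max 15) hi=[26, 48] (size 2, min 26) -> median=15
Step 6: insert 24 -> lo=[3, 4, 15] (size 3, max 15) hi=[24, 26, 48] (size 3, min 24) -> median=19.5
Step 7: insert 43 -> lo=[3, 4, 15, 24] (size 4, max 24) hi=[26, 43, 48] (size 3, min 26) -> median=24
Step 8: insert 13 -> lo=[3, 4, 13, 15] (size 4, max 15) hi=[24, 26, 43, 48] (size 4, min 24) -> median=19.5
Step 9: insert 31 -> lo=[3, 4, 13, 15, 24] (size 5, max 24) hi=[26, 31, 43, 48] (size 4, min 26) -> median=24

Answer: 24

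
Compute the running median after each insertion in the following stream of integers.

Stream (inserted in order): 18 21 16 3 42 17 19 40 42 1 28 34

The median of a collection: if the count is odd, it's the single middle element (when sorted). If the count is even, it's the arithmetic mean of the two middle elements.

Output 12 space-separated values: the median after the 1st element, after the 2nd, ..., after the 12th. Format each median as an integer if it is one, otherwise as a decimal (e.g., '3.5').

Step 1: insert 18 -> lo=[18] (size 1, max 18) hi=[] (size 0) -> median=18
Step 2: insert 21 -> lo=[18] (size 1, max 18) hi=[21] (size 1, min 21) -> median=19.5
Step 3: insert 16 -> lo=[16, 18] (size 2, max 18) hi=[21] (size 1, min 21) -> median=18
Step 4: insert 3 -> lo=[3, 16] (size 2, max 16) hi=[18, 21] (size 2, min 18) -> median=17
Step 5: insert 42 -> lo=[3, 16, 18] (size 3, max 18) hi=[21, 42] (size 2, min 21) -> median=18
Step 6: insert 17 -> lo=[3, 16, 17] (size 3, max 17) hi=[18, 21, 42] (size 3, min 18) -> median=17.5
Step 7: insert 19 -> lo=[3, 16, 17, 18] (size 4, max 18) hi=[19, 21, 42] (size 3, min 19) -> median=18
Step 8: insert 40 -> lo=[3, 16, 17, 18] (size 4, max 18) hi=[19, 21, 40, 42] (size 4, min 19) -> median=18.5
Step 9: insert 42 -> lo=[3, 16, 17, 18, 19] (size 5, max 19) hi=[21, 40, 42, 42] (size 4, min 21) -> median=19
Step 10: insert 1 -> lo=[1, 3, 16, 17, 18] (size 5, max 18) hi=[19, 21, 40, 42, 42] (size 5, min 19) -> median=18.5
Step 11: insert 28 -> lo=[1, 3, 16, 17, 18, 19] (size 6, max 19) hi=[21, 28, 40, 42, 42] (size 5, min 21) -> median=19
Step 12: insert 34 -> lo=[1, 3, 16, 17, 18, 19] (size 6, max 19) hi=[21, 28, 34, 40, 42, 42] (size 6, min 21) -> median=20

Answer: 18 19.5 18 17 18 17.5 18 18.5 19 18.5 19 20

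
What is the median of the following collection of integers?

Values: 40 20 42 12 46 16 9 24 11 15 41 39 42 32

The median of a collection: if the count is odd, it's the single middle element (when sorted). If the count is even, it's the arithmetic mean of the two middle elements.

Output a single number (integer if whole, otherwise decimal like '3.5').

Answer: 28

Derivation:
Step 1: insert 40 -> lo=[40] (size 1, max 40) hi=[] (size 0) -> median=40
Step 2: insert 20 -> lo=[20] (size 1, max 20) hi=[40] (size 1, min 40) -> median=30
Step 3: insert 42 -> lo=[20, 40] (size 2, max 40) hi=[42] (size 1, min 42) -> median=40
Step 4: insert 12 -> lo=[12, 20] (size 2, max 20) hi=[40, 42] (size 2, min 40) -> median=30
Step 5: insert 46 -> lo=[12, 20, 40] (size 3, max 40) hi=[42, 46] (size 2, min 42) -> median=40
Step 6: insert 16 -> lo=[12, 16, 20] (size 3, max 20) hi=[40, 42, 46] (size 3, min 40) -> median=30
Step 7: insert 9 -> lo=[9, 12, 16, 20] (size 4, max 20) hi=[40, 42, 46] (size 3, min 40) -> median=20
Step 8: insert 24 -> lo=[9, 12, 16, 20] (size 4, max 20) hi=[24, 40, 42, 46] (size 4, min 24) -> median=22
Step 9: insert 11 -> lo=[9, 11, 12, 16, 20] (size 5, max 20) hi=[24, 40, 42, 46] (size 4, min 24) -> median=20
Step 10: insert 15 -> lo=[9, 11, 12, 15, 16] (size 5, max 16) hi=[20, 24, 40, 42, 46] (size 5, min 20) -> median=18
Step 11: insert 41 -> lo=[9, 11, 12, 15, 16, 20] (size 6, max 20) hi=[24, 40, 41, 42, 46] (size 5, min 24) -> median=20
Step 12: insert 39 -> lo=[9, 11, 12, 15, 16, 20] (size 6, max 20) hi=[24, 39, 40, 41, 42, 46] (size 6, min 24) -> median=22
Step 13: insert 42 -> lo=[9, 11, 12, 15, 16, 20, 24] (size 7, max 24) hi=[39, 40, 41, 42, 42, 46] (size 6, min 39) -> median=24
Step 14: insert 32 -> lo=[9, 11, 12, 15, 16, 20, 24] (size 7, max 24) hi=[32, 39, 40, 41, 42, 42, 46] (size 7, min 32) -> median=28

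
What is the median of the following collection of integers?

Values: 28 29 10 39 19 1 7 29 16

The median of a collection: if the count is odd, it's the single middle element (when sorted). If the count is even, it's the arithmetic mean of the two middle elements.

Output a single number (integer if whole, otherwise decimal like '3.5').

Answer: 19

Derivation:
Step 1: insert 28 -> lo=[28] (size 1, max 28) hi=[] (size 0) -> median=28
Step 2: insert 29 -> lo=[28] (size 1, max 28) hi=[29] (size 1, min 29) -> median=28.5
Step 3: insert 10 -> lo=[10, 28] (size 2, max 28) hi=[29] (size 1, min 29) -> median=28
Step 4: insert 39 -> lo=[10, 28] (size 2, max 28) hi=[29, 39] (size 2, min 29) -> median=28.5
Step 5: insert 19 -> lo=[10, 19, 28] (size 3, max 28) hi=[29, 39] (size 2, min 29) -> median=28
Step 6: insert 1 -> lo=[1, 10, 19] (size 3, max 19) hi=[28, 29, 39] (size 3, min 28) -> median=23.5
Step 7: insert 7 -> lo=[1, 7, 10, 19] (size 4, max 19) hi=[28, 29, 39] (size 3, min 28) -> median=19
Step 8: insert 29 -> lo=[1, 7, 10, 19] (size 4, max 19) hi=[28, 29, 29, 39] (size 4, min 28) -> median=23.5
Step 9: insert 16 -> lo=[1, 7, 10, 16, 19] (size 5, max 19) hi=[28, 29, 29, 39] (size 4, min 28) -> median=19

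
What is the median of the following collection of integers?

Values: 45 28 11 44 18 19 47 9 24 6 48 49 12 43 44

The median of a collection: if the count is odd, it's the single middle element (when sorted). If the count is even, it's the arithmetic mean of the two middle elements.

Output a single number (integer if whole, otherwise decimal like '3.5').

Answer: 28

Derivation:
Step 1: insert 45 -> lo=[45] (size 1, max 45) hi=[] (size 0) -> median=45
Step 2: insert 28 -> lo=[28] (size 1, max 28) hi=[45] (size 1, min 45) -> median=36.5
Step 3: insert 11 -> lo=[11, 28] (size 2, max 28) hi=[45] (size 1, min 45) -> median=28
Step 4: insert 44 -> lo=[11, 28] (size 2, max 28) hi=[44, 45] (size 2, min 44) -> median=36
Step 5: insert 18 -> lo=[11, 18, 28] (size 3, max 28) hi=[44, 45] (size 2, min 44) -> median=28
Step 6: insert 19 -> lo=[11, 18, 19] (size 3, max 19) hi=[28, 44, 45] (size 3, min 28) -> median=23.5
Step 7: insert 47 -> lo=[11, 18, 19, 28] (size 4, max 28) hi=[44, 45, 47] (size 3, min 44) -> median=28
Step 8: insert 9 -> lo=[9, 11, 18, 19] (size 4, max 19) hi=[28, 44, 45, 47] (size 4, min 28) -> median=23.5
Step 9: insert 24 -> lo=[9, 11, 18, 19, 24] (size 5, max 24) hi=[28, 44, 45, 47] (size 4, min 28) -> median=24
Step 10: insert 6 -> lo=[6, 9, 11, 18, 19] (size 5, max 19) hi=[24, 28, 44, 45, 47] (size 5, min 24) -> median=21.5
Step 11: insert 48 -> lo=[6, 9, 11, 18, 19, 24] (size 6, max 24) hi=[28, 44, 45, 47, 48] (size 5, min 28) -> median=24
Step 12: insert 49 -> lo=[6, 9, 11, 18, 19, 24] (size 6, max 24) hi=[28, 44, 45, 47, 48, 49] (size 6, min 28) -> median=26
Step 13: insert 12 -> lo=[6, 9, 11, 12, 18, 19, 24] (size 7, max 24) hi=[28, 44, 45, 47, 48, 49] (size 6, min 28) -> median=24
Step 14: insert 43 -> lo=[6, 9, 11, 12, 18, 19, 24] (size 7, max 24) hi=[28, 43, 44, 45, 47, 48, 49] (size 7, min 28) -> median=26
Step 15: insert 44 -> lo=[6, 9, 11, 12, 18, 19, 24, 28] (size 8, max 28) hi=[43, 44, 44, 45, 47, 48, 49] (size 7, min 43) -> median=28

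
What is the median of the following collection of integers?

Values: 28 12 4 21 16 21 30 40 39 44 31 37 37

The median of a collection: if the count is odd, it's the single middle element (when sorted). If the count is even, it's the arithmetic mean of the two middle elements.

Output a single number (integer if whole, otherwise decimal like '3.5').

Step 1: insert 28 -> lo=[28] (size 1, max 28) hi=[] (size 0) -> median=28
Step 2: insert 12 -> lo=[12] (size 1, max 12) hi=[28] (size 1, min 28) -> median=20
Step 3: insert 4 -> lo=[4, 12] (size 2, max 12) hi=[28] (size 1, min 28) -> median=12
Step 4: insert 21 -> lo=[4, 12] (size 2, max 12) hi=[21, 28] (size 2, min 21) -> median=16.5
Step 5: insert 16 -> lo=[4, 12, 16] (size 3, max 16) hi=[21, 28] (size 2, min 21) -> median=16
Step 6: insert 21 -> lo=[4, 12, 16] (size 3, max 16) hi=[21, 21, 28] (size 3, min 21) -> median=18.5
Step 7: insert 30 -> lo=[4, 12, 16, 21] (size 4, max 21) hi=[21, 28, 30] (size 3, min 21) -> median=21
Step 8: insert 40 -> lo=[4, 12, 16, 21] (size 4, max 21) hi=[21, 28, 30, 40] (size 4, min 21) -> median=21
Step 9: insert 39 -> lo=[4, 12, 16, 21, 21] (size 5, max 21) hi=[28, 30, 39, 40] (size 4, min 28) -> median=21
Step 10: insert 44 -> lo=[4, 12, 16, 21, 21] (size 5, max 21) hi=[28, 30, 39, 40, 44] (size 5, min 28) -> median=24.5
Step 11: insert 31 -> lo=[4, 12, 16, 21, 21, 28] (size 6, max 28) hi=[30, 31, 39, 40, 44] (size 5, min 30) -> median=28
Step 12: insert 37 -> lo=[4, 12, 16, 21, 21, 28] (size 6, max 28) hi=[30, 31, 37, 39, 40, 44] (size 6, min 30) -> median=29
Step 13: insert 37 -> lo=[4, 12, 16, 21, 21, 28, 30] (size 7, max 30) hi=[31, 37, 37, 39, 40, 44] (size 6, min 31) -> median=30

Answer: 30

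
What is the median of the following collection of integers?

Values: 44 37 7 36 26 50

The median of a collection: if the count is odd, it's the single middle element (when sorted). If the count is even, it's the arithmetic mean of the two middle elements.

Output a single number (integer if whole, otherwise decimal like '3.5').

Answer: 36.5

Derivation:
Step 1: insert 44 -> lo=[44] (size 1, max 44) hi=[] (size 0) -> median=44
Step 2: insert 37 -> lo=[37] (size 1, max 37) hi=[44] (size 1, min 44) -> median=40.5
Step 3: insert 7 -> lo=[7, 37] (size 2, max 37) hi=[44] (size 1, min 44) -> median=37
Step 4: insert 36 -> lo=[7, 36] (size 2, max 36) hi=[37, 44] (size 2, min 37) -> median=36.5
Step 5: insert 26 -> lo=[7, 26, 36] (size 3, max 36) hi=[37, 44] (size 2, min 37) -> median=36
Step 6: insert 50 -> lo=[7, 26, 36] (size 3, max 36) hi=[37, 44, 50] (size 3, min 37) -> median=36.5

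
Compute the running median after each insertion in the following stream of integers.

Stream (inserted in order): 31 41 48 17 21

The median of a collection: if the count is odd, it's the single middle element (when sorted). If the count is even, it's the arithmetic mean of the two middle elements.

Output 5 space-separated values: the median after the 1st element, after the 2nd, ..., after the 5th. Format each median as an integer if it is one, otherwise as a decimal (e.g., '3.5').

Step 1: insert 31 -> lo=[31] (size 1, max 31) hi=[] (size 0) -> median=31
Step 2: insert 41 -> lo=[31] (size 1, max 31) hi=[41] (size 1, min 41) -> median=36
Step 3: insert 48 -> lo=[31, 41] (size 2, max 41) hi=[48] (size 1, min 48) -> median=41
Step 4: insert 17 -> lo=[17, 31] (size 2, max 31) hi=[41, 48] (size 2, min 41) -> median=36
Step 5: insert 21 -> lo=[17, 21, 31] (size 3, max 31) hi=[41, 48] (size 2, min 41) -> median=31

Answer: 31 36 41 36 31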